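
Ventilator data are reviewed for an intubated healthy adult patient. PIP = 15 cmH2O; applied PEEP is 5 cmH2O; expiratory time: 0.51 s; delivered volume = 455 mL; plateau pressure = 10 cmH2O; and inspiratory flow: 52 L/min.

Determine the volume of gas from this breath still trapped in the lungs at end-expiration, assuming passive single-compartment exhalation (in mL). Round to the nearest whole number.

172

Flow: 52 L/min ÷ 60 = 0.8667 L/s.
R = (PIP − Pplat)/V̇ = (15 − 10) / 0.8667 = 5.0/0.8667 = 5.769 cmH2O·s/L.
C = Vt/(Pplat − PEEP) = 455.0 / (10 − 5) = 455.0/5.0 = 91.0 mL/cmH2O.
τ = R × C = 5.769 × 0.091 L/cmH2O = 0.525 s.
Fraction remaining = e^(−Te/τ) = e^(−0.51/0.525) = 0.3785.
Trapped volume = 455.0 × 0.3785 = 172.22 mL.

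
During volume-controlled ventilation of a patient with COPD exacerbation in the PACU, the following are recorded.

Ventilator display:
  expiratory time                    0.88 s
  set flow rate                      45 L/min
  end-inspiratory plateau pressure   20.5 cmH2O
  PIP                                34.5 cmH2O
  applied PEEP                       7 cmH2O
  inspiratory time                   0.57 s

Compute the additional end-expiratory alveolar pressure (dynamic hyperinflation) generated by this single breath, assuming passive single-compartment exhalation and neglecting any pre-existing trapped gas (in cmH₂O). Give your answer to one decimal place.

Flow: 45 L/min ÷ 60 = 0.75 L/s.
Vt = flow × Ti = 0.75 L/s × 0.57 s × 1000 mL/L = 427.5 mL.
R = (PIP − Pplat)/V̇ = (34.5 − 20.5) / 0.75 = 14.0/0.75 = 18.667 cmH2O·s/L.
C = Vt/(Pplat − PEEP) = 427.5 / (20.5 − 7) = 427.5/13.5 = 31.667 mL/cmH2O.
τ = R × C = 18.667 × 0.03167 L/cmH2O = 0.5912 s.
Fraction remaining = e^(−Te/τ) = e^(−0.88/0.5912) = 0.2257; trapped volume = 427.5 × 0.2257 = 96.487 mL.
Additional alveolar pressure from trapping ≈ V_trapped / C = 96.487 / 31.667 = 3.047 cmH2O.

3.0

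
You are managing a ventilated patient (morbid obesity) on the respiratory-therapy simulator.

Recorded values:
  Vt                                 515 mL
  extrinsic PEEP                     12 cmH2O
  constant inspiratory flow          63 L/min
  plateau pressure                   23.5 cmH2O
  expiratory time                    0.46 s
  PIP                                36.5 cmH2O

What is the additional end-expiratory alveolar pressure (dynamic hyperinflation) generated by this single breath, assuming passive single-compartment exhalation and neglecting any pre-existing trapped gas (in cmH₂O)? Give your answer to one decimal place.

Flow: 63 L/min ÷ 60 = 1.05 L/s.
R = (PIP − Pplat)/V̇ = (36.5 − 23.5) / 1.05 = 13.0/1.05 = 12.381 cmH2O·s/L.
C = Vt/(Pplat − PEEP) = 515.0 / (23.5 − 12) = 515.0/11.5 = 44.783 mL/cmH2O.
τ = R × C = 12.381 × 0.04478 L/cmH2O = 0.5544 s.
Fraction remaining = e^(−Te/τ) = e^(−0.46/0.5544) = 0.4362; trapped volume = 515.0 × 0.4362 = 224.64 mL.
Additional alveolar pressure from trapping ≈ V_trapped / C = 224.64 / 44.783 = 5.016 cmH2O.

5.0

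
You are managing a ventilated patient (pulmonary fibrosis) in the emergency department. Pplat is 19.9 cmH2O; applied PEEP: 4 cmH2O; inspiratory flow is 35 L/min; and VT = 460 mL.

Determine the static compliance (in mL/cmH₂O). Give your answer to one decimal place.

Cstat = Vt / (Pplat − PEEP) = 460 / (19.9 − 4) = 460 / 15.9 = 28.931 mL/cmH2O.

28.9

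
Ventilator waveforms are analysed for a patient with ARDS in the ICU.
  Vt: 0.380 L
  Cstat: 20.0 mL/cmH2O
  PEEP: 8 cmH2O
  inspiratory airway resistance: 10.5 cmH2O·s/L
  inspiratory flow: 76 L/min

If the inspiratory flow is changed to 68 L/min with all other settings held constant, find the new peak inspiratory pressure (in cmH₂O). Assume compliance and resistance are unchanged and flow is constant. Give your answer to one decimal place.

Flow: 76 L/min ÷ 60 = 1.2667 L/s.
New flow: 68 L/min ÷ 60 = 1.1333 L/s.
PIP = Vt/C + R·V̇ + PEEP (constant-flow equation of motion).
Only the resistive term changes: ΔPIP = R × ΔV̇ = 10.5 × (1.1333 − 1.2667) = 10.5 × -0.1334 = -1.401 cmH2O.
Original PIP = 380/20.0 + 10.5×1.2667 + 8 = 40.3 cmH2O; new PIP = 40.3 + (-1.401) = 38.899 cmH2O.

38.9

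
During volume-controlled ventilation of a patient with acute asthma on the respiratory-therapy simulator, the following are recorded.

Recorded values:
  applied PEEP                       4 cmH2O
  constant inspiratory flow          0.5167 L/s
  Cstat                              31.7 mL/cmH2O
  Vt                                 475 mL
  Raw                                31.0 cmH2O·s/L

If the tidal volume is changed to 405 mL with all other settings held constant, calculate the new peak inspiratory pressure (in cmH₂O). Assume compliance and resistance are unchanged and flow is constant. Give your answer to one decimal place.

PIP = Vt/C + R·V̇ + PEEP (constant-flow equation of motion).
Only the elastic term changes: ΔPIP = ΔVt / C = (405 − 475) / 31.7 = -2.208 cmH2O.
Original PIP = 475/31.7 + 31.0×0.5167 + 4 = 35.002 cmH2O; new PIP = 35.002 + (-2.208) = 32.794 cmH2O.

32.8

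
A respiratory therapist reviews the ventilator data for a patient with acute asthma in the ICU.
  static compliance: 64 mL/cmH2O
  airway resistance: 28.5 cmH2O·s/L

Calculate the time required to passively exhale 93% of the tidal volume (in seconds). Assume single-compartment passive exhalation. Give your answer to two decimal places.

4.85

τ = R × C = 28.5 × 64 mL/cmH2O = 28.5 × 0.064 L/cmH2O = 1.824 s.
Exhaled fraction f = 1 − e^(−t/τ) → t = −τ·ln(1 − f) = −1.824·ln(0.07) = 4.85 s.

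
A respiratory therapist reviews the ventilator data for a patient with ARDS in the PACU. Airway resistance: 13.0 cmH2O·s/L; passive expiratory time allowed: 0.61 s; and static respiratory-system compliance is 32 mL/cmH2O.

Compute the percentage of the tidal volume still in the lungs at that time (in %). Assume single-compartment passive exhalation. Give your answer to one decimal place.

τ = R × C = 13.0 × 32 mL/cmH2O = 13.0 × 0.032 L/cmH2O = 0.416 s.
Passive exhalation: V(t)/V₀ = e^(−t/τ) = e^(−0.61/0.416) = 0.2308.
Fraction remaining = 0.2308 → 23.08%.

23.1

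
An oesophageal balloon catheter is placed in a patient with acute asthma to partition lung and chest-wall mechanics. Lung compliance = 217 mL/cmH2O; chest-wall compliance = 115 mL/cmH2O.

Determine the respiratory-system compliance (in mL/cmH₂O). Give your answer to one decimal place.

75.2

Lung and chest wall are elastances in series: 1/Crs = 1/CL + 1/Ccw.
1/Crs = 1/217 + 1/115 = 0.0133.
Crs = 75.188 mL/cmH2O.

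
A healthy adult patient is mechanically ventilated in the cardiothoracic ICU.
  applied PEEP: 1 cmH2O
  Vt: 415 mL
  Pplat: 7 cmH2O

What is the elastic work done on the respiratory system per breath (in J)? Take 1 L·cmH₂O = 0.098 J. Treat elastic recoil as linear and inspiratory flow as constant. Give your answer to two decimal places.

0.12

Elastic work ≈ ½ × (Pplat − PEEP) × Vt = 0.5 × (7 − 1) × 0.415 L = 0.5 × 6.0 × 0.415 = 1.245 L·cmH2O.
× 0.098 J/(L·cmH2O) → 0.122 J.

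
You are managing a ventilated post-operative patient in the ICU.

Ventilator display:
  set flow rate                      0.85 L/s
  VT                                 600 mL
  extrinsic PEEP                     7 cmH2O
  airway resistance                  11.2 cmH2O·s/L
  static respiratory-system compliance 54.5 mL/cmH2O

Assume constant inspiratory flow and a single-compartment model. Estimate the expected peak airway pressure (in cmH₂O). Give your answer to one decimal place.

27.5

Equation of motion (constant flow): PIP = Vt/C + R·V̇ + PEEP.
PIP = 600/54.5 + 11.2×0.85 + 7 = 11.009 + 9.52 + 7 = 27.529 cmH2O.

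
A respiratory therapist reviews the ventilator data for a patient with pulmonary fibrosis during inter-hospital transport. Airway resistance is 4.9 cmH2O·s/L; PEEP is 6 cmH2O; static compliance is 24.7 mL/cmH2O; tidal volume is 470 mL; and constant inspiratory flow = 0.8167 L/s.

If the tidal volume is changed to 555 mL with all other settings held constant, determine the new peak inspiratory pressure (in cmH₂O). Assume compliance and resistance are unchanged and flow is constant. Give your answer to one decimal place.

32.5

PIP = Vt/C + R·V̇ + PEEP (constant-flow equation of motion).
Only the elastic term changes: ΔPIP = ΔVt / C = (555 − 470) / 24.7 = 3.441 cmH2O.
Original PIP = 470/24.7 + 4.9×0.8167 + 6 = 29.03 cmH2O; new PIP = 29.03 + (3.441) = 32.471 cmH2O.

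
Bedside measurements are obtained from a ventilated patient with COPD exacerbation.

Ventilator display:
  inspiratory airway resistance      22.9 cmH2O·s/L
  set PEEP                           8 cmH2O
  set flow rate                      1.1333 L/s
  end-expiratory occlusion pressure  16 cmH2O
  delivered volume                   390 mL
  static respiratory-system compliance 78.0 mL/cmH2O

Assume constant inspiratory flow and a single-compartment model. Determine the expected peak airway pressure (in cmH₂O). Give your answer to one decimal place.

47.0

Total PEEP = 16 cmH2O (set 8 + intrinsic 8); this is the baseline alveolar pressure.
Equation of motion (constant flow): PIP = Vt/C + R·V̇ + PEEP.
PIP = 390/78.0 + 22.9×1.1333 + 16 = 5.0 + 25.953 + 16 = 46.953 cmH2O.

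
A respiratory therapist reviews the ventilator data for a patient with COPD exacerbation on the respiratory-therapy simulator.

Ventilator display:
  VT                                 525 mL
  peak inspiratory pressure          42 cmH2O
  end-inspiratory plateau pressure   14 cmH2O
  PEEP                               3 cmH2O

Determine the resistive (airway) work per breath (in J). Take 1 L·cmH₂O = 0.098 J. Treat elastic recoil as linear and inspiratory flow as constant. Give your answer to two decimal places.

1.44

With constant inspiratory flow the resistive pressure is constant at PIP − Pplat = 42 − 14 = 28.0 cmH2O, so resistive work = 28.0 × 0.525 = 14.7 L·cmH2O.
× 0.098 J/(L·cmH2O) → 1.441 J.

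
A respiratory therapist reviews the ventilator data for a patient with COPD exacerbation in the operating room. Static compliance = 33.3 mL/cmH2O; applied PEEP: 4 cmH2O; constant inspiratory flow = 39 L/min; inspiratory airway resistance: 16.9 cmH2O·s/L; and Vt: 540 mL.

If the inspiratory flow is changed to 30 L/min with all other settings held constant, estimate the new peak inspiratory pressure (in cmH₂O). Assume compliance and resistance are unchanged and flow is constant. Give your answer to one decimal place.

28.7

Flow: 39 L/min ÷ 60 = 0.65 L/s.
New flow: 30 L/min ÷ 60 = 0.5 L/s.
PIP = Vt/C + R·V̇ + PEEP (constant-flow equation of motion).
Only the resistive term changes: ΔPIP = R × ΔV̇ = 16.9 × (0.5 − 0.65) = 16.9 × -0.15 = -2.535 cmH2O.
Original PIP = 540/33.3 + 16.9×0.65 + 4 = 31.201 cmH2O; new PIP = 31.201 + (-2.535) = 28.666 cmH2O.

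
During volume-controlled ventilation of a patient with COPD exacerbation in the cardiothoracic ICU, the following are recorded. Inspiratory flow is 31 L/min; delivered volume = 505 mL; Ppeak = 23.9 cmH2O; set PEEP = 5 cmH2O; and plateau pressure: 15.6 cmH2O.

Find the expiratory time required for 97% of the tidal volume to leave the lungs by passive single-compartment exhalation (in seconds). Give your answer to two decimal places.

Flow: 31 L/min ÷ 60 = 0.5167 L/s.
R = (PIP − Pplat)/V̇ = (23.9 − 15.6) / 0.5167 = 8.3/0.5167 = 16.063 cmH2O·s/L.
C = Vt/(Pplat − PEEP) = 505.0 / (15.6 − 5) = 505.0/10.6 = 47.642 mL/cmH2O.
τ = R × C = 16.063 × 0.04764 L/cmH2O = 0.7652 s.
t = −τ·ln(1 − 0.97) = −0.7652·ln(0.03) = 2.683 s.

2.68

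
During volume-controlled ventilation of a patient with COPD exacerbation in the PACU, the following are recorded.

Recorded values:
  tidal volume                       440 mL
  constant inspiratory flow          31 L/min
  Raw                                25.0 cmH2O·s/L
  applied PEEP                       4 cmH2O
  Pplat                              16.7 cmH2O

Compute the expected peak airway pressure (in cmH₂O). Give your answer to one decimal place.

Flow: 31 L/min ÷ 60 = 0.5167 L/s.
PIP = Pplat + Raw × flow = 16.7 + 25.0 × 0.5167 = 16.7 + 12.918 = 29.618 cmH2O.

29.6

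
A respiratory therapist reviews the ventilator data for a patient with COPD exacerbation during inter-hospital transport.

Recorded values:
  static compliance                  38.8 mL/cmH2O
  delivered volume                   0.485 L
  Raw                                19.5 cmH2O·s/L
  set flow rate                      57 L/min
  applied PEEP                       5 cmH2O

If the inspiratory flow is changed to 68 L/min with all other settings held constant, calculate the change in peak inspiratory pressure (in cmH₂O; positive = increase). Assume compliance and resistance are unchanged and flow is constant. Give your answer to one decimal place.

Flow: 57 L/min ÷ 60 = 0.95 L/s.
New flow: 68 L/min ÷ 60 = 1.1333 L/s.
PIP = Vt/C + R·V̇ + PEEP (constant-flow equation of motion).
Only the resistive term changes: ΔPIP = R × ΔV̇ = 19.5 × (1.1333 − 0.95) = 19.5 × 0.1833 = 3.574 cmH2O.

3.6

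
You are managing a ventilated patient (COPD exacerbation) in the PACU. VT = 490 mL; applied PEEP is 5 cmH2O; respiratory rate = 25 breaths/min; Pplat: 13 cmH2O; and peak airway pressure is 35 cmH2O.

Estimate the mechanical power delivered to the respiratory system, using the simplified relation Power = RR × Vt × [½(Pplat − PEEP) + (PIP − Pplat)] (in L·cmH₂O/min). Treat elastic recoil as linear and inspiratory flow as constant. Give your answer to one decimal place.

318.5

Per-breath work = Vt × [½(Pplat−PEEP) + (PIP−Pplat)] = 0.490 × [0.5×8.0 + 22.0] = 0.490 × 26.0 = 12.74 L·cmH2O.
Power = 25 × 12.74 = 318.5 L·cmH2O/min.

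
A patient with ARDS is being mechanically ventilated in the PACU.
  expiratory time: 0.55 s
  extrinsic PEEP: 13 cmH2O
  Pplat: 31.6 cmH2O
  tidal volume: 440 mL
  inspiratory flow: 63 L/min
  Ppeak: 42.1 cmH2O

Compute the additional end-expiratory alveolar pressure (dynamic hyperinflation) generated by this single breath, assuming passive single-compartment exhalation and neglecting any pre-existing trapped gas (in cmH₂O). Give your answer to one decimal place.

1.8

Flow: 63 L/min ÷ 60 = 1.05 L/s.
R = (PIP − Pplat)/V̇ = (42.1 − 31.6) / 1.05 = 10.5/1.05 = 10.0 cmH2O·s/L.
C = Vt/(Pplat − PEEP) = 440.0 / (31.6 − 13) = 440.0/18.6 = 23.656 mL/cmH2O.
τ = R × C = 10.0 × 0.02366 L/cmH2O = 0.2366 s.
Fraction remaining = e^(−Te/τ) = e^(−0.55/0.2366) = 0.09782; trapped volume = 440.0 × 0.09782 = 43.041 mL.
Additional alveolar pressure from trapping ≈ V_trapped / C = 43.041 / 23.656 = 1.819 cmH2O.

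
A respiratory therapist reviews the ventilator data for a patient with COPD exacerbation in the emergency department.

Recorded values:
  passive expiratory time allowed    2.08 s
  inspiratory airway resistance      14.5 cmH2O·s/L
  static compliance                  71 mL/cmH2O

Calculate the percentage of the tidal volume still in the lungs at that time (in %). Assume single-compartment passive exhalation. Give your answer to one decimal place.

τ = R × C = 14.5 × 71 mL/cmH2O = 14.5 × 0.071 L/cmH2O = 1.03 s.
Passive exhalation: V(t)/V₀ = e^(−t/τ) = e^(−2.08/1.03) = 0.1327.
Fraction remaining = 0.1327 → 13.27%.

13.3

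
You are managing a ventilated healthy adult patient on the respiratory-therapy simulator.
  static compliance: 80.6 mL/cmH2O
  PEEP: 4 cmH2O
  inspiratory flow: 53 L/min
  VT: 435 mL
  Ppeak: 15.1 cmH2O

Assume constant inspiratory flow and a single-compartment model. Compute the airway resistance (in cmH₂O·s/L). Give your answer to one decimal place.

6.5

Flow: 53 L/min ÷ 60 = 0.8833 L/s.
Equation of motion (constant flow): PIP = Vt/C + R·V̇ + PEEP.
R·V̇ = PIP − Vt/C − PEEP = 15.1 − 435/80.6 − 4 = 15.1 − 5.397 − 4 = 5.703 cmH2O.
R = 5.703 / 0.8833 = 6.456 cmH2O·s/L.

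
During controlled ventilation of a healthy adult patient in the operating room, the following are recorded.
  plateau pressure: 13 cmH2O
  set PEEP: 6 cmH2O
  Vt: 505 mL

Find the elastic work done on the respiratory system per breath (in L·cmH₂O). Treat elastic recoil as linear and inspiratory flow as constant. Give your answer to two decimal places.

1.77

Elastic work ≈ ½ × (Pplat − PEEP) × Vt = 0.5 × (13 − 6) × 0.505 L = 0.5 × 7.0 × 0.505 = 1.768 L·cmH2O.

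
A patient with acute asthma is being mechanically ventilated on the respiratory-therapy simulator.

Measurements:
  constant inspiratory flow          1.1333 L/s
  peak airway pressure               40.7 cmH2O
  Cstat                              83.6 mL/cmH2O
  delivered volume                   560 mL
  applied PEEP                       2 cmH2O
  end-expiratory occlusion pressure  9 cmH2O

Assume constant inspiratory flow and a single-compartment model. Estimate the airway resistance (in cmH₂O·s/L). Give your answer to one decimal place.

Total PEEP = 9 cmH2O (set 2 + intrinsic 7); this is the baseline alveolar pressure.
Equation of motion (constant flow): PIP = Vt/C + R·V̇ + PEEP.
R·V̇ = PIP − Vt/C − PEEP = 40.7 − 560/83.6 − 9 = 40.7 − 6.699 − 9 = 25.001 cmH2O.
R = 25.001 / 1.1333 = 22.06 cmH2O·s/L.

22.1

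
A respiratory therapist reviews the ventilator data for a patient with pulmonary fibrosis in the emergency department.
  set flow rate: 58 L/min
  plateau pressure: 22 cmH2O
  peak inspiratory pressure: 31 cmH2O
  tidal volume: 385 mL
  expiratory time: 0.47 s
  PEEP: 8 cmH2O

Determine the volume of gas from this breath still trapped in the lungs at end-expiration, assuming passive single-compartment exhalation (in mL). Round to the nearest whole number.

Flow: 58 L/min ÷ 60 = 0.9667 L/s.
R = (PIP − Pplat)/V̇ = (31 − 22) / 0.9667 = 9.0/0.9667 = 9.31 cmH2O·s/L.
C = Vt/(Pplat − PEEP) = 385.0 / (22 − 8) = 385.0/14.0 = 27.5 mL/cmH2O.
τ = R × C = 9.31 × 0.0275 L/cmH2O = 0.256 s.
Fraction remaining = e^(−Te/τ) = e^(−0.47/0.256) = 0.1595.
Trapped volume = 385.0 × 0.1595 = 61.408 mL.

61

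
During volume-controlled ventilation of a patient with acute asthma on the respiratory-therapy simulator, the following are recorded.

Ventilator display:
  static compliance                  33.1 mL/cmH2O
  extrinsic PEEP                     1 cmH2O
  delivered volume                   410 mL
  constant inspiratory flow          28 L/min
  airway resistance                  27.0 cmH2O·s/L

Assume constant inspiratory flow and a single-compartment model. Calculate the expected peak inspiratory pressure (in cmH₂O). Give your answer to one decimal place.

26.0

Flow: 28 L/min ÷ 60 = 0.4667 L/s.
Equation of motion (constant flow): PIP = Vt/C + R·V̇ + PEEP.
PIP = 410/33.1 + 27.0×0.4667 + 1 = 12.387 + 12.601 + 1 = 25.988 cmH2O.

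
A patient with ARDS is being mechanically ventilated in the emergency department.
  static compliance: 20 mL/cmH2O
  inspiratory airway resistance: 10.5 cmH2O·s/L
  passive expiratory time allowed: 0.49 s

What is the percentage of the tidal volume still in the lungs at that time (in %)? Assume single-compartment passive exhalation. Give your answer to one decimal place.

9.7

τ = R × C = 10.5 × 20 mL/cmH2O = 10.5 × 0.020 L/cmH2O = 0.21 s.
Passive exhalation: V(t)/V₀ = e^(−t/τ) = e^(−0.49/0.21) = 0.09697.
Fraction remaining = 0.09697 → 9.697%.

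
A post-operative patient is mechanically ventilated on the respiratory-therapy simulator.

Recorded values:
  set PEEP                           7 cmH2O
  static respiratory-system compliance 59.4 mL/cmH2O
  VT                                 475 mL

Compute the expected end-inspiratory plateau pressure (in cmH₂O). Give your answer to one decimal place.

Pplat = PEEP + Vt / Cstat = 7 + 475 / 59.4 = 7 + 7.997 = 14.997 cmH2O.

15.0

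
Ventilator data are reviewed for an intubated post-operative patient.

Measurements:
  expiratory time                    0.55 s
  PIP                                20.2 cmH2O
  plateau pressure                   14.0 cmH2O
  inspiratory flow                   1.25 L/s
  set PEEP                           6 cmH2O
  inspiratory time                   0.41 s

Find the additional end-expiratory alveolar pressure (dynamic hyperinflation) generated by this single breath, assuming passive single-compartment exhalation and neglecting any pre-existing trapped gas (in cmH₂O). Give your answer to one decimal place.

1.4

Vt = flow × Ti = 1.25 L/s × 0.41 s × 1000 mL/L = 512.5 mL.
R = (PIP − Pplat)/V̇ = (20.2 − 14.0) / 1.25 = 6.2/1.25 = 4.96 cmH2O·s/L.
C = Vt/(Pplat − PEEP) = 512.5 / (14.0 − 6) = 512.5/8.0 = 64.063 mL/cmH2O.
τ = R × C = 4.96 × 0.06406 L/cmH2O = 0.3177 s.
Fraction remaining = e^(−Te/τ) = e^(−0.55/0.3177) = 0.1771; trapped volume = 512.5 × 0.1771 = 90.764 mL.
Additional alveolar pressure from trapping ≈ V_trapped / C = 90.764 / 64.063 = 1.417 cmH2O.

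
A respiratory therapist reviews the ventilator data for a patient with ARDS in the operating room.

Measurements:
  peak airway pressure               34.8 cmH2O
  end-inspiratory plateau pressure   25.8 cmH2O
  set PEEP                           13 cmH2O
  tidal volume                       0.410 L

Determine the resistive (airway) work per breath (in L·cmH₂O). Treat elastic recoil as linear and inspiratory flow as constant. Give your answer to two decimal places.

With constant inspiratory flow the resistive pressure is constant at PIP − Pplat = 34.8 − 25.8 = 9.0 cmH2O, so resistive work = 9.0 × 0.410 = 3.69 L·cmH2O.

3.69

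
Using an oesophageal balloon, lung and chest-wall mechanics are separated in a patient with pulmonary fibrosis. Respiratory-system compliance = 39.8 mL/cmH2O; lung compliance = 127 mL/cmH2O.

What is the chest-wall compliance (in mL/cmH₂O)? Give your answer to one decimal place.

58.0

1/Ccw = 1/Crs − 1/CL.
1/Ccw = 1/39.8 − 1/127 = 0.01725.
Ccw = 57.971 mL/cmH2O.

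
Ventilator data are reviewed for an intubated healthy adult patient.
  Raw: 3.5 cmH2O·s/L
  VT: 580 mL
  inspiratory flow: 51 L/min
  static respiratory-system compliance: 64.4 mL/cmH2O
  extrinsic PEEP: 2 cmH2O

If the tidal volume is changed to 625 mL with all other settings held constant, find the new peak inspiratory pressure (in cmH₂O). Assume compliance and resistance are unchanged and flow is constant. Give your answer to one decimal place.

Flow: 51 L/min ÷ 60 = 0.85 L/s.
PIP = Vt/C + R·V̇ + PEEP (constant-flow equation of motion).
Only the elastic term changes: ΔPIP = ΔVt / C = (625 − 580) / 64.4 = 0.6988 cmH2O.
Original PIP = 580/64.4 + 3.5×0.85 + 2 = 13.981 cmH2O; new PIP = 13.981 + (0.6988) = 14.68 cmH2O.

14.7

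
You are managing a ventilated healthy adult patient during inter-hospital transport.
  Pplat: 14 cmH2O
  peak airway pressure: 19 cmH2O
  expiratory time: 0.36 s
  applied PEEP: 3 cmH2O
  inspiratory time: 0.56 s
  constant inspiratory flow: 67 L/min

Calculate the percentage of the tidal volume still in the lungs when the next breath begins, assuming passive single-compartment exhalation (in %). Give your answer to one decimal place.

24.3

Flow: 67 L/min ÷ 60 = 1.1167 L/s.
Vt = flow × Ti = 1.1167 L/s × 0.56 s × 1000 mL/L = 625.35 mL.
R = (PIP − Pplat)/V̇ = (19 − 14) / 1.1167 = 5.0/1.1167 = 4.477 cmH2O·s/L.
C = Vt/(Pplat − PEEP) = 625.35 / (14 − 3) = 625.35/11.0 = 56.85 mL/cmH2O.
τ = R × C = 4.477 × 0.05685 L/cmH2O = 0.2545 s.
Fraction remaining at end-expiration = e^(−Te/τ) = e^(−0.36/0.2545) = 0.243 → 24.3%.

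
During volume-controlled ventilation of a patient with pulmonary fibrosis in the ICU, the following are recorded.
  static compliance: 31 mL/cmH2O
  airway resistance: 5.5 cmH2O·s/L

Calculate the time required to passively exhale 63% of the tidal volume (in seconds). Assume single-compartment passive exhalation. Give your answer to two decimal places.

τ = R × C = 5.5 × 31 mL/cmH2O = 5.5 × 0.031 L/cmH2O = 0.1705 s.
Exhaled fraction f = 1 − e^(−t/τ) → t = −τ·ln(1 − f) = −0.1705·ln(0.37) = 0.1695 s.

0.17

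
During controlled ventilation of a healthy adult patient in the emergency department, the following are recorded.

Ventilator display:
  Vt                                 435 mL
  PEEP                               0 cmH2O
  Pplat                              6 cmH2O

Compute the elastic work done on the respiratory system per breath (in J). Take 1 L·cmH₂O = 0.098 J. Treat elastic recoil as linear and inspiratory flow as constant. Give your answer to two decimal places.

0.13

Elastic work ≈ ½ × (Pplat − PEEP) × Vt = 0.5 × (6 − 0) × 0.435 L = 0.5 × 6.0 × 0.435 = 1.305 L·cmH2O.
× 0.098 J/(L·cmH2O) → 0.1279 J.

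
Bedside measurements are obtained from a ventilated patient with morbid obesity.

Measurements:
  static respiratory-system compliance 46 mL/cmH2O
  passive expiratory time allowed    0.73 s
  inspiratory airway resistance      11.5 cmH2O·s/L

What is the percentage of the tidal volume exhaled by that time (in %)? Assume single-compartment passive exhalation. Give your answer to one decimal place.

τ = R × C = 11.5 × 46 mL/cmH2O = 11.5 × 0.046 L/cmH2O = 0.529 s.
Passive exhalation: V(t)/V₀ = e^(−t/τ) = e^(−0.73/0.529) = 0.2516.
Fraction exhaled = 1 − 0.2516 = 0.7484 → 74.84%.

74.8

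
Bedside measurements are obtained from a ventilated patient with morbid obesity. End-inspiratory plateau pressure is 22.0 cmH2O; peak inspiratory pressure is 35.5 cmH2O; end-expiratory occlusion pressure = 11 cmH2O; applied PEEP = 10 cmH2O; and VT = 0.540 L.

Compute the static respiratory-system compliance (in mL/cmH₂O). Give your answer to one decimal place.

End-expiratory occlusion gives total PEEP = 11 cmH2O (intrinsic PEEP = 11 − 10 = 1). Use total PEEP for the elastic gradient.
Cstat = Vt / (Pplat − PEEPtotal) = 540 / (22.0 − 11) = 540 / 11.0 = 49.091 mL/cmH2O.

49.1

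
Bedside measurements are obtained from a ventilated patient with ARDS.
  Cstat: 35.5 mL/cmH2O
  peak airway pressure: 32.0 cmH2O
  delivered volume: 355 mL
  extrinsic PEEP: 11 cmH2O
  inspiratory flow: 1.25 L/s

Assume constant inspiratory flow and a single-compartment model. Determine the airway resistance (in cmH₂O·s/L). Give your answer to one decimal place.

8.8

Equation of motion (constant flow): PIP = Vt/C + R·V̇ + PEEP.
R·V̇ = PIP − Vt/C − PEEP = 32.0 − 355/35.5 − 11 = 32.0 − 10.0 − 11 = 11.0 cmH2O.
R = 11.0 / 1.25 = 8.8 cmH2O·s/L.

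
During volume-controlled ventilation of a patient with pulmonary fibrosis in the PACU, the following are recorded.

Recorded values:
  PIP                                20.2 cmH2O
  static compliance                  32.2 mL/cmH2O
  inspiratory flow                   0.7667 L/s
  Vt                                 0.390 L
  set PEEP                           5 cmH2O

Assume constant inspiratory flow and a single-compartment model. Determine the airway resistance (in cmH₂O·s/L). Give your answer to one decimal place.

Equation of motion (constant flow): PIP = Vt/C + R·V̇ + PEEP.
R·V̇ = PIP − Vt/C − PEEP = 20.2 − 390/32.2 − 5 = 20.2 − 12.112 − 5 = 3.088 cmH2O.
R = 3.088 / 0.7667 = 4.028 cmH2O·s/L.

4.0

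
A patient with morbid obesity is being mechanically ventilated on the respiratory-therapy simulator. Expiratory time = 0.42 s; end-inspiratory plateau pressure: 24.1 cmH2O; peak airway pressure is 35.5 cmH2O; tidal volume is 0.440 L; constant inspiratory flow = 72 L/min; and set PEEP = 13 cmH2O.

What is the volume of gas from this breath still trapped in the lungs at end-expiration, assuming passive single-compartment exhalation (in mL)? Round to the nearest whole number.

144

Flow: 72 L/min ÷ 60 = 1.2 L/s.
R = (PIP − Pplat)/V̇ = (35.5 − 24.1) / 1.2 = 11.4/1.2 = 9.5 cmH2O·s/L.
C = Vt/(Pplat − PEEP) = 440.0 / (24.1 − 13) = 440.0/11.1 = 39.64 mL/cmH2O.
τ = R × C = 9.5 × 0.03964 L/cmH2O = 0.3766 s.
Fraction remaining = e^(−Te/τ) = e^(−0.42/0.3766) = 0.3278.
Trapped volume = 440.0 × 0.3278 = 144.23 mL.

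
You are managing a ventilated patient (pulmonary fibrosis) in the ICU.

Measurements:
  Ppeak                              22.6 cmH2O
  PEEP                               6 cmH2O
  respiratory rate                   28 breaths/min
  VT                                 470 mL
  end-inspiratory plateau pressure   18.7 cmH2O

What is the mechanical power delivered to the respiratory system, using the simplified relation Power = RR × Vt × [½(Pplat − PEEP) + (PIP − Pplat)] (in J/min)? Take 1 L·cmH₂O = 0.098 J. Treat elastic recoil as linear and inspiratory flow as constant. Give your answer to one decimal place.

Per-breath work = Vt × [½(Pplat−PEEP) + (PIP−Pplat)] = 0.470 × [0.5×12.7 + 3.9] = 0.470 × 10.25 = 4.818 L·cmH2O.
Power = 28 × 4.818 = 134.9 L·cmH2O/min.
× 0.098 J/(L·cmH2O) → 13.22 J/min.

13.2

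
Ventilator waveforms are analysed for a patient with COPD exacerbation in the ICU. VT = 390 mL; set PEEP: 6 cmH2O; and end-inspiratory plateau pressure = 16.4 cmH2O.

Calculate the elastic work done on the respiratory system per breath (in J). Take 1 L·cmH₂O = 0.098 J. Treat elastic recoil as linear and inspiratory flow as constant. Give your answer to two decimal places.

0.20

Elastic work ≈ ½ × (Pplat − PEEP) × Vt = 0.5 × (16.4 − 6) × 0.390 L = 0.5 × 10.4 × 0.390 = 2.028 L·cmH2O.
× 0.098 J/(L·cmH2O) → 0.1987 J.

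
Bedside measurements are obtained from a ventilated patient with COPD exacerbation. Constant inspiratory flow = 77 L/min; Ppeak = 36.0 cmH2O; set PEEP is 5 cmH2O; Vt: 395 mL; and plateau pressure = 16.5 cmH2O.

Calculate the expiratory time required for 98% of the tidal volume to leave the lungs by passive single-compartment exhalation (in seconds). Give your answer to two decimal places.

Flow: 77 L/min ÷ 60 = 1.2833 L/s.
R = (PIP − Pplat)/V̇ = (36.0 − 16.5) / 1.2833 = 19.5/1.2833 = 15.195 cmH2O·s/L.
C = Vt/(Pplat − PEEP) = 395.0 / (16.5 − 5) = 395.0/11.5 = 34.348 mL/cmH2O.
τ = R × C = 15.195 × 0.03435 L/cmH2O = 0.5219 s.
t = −τ·ln(1 − 0.98) = −0.5219·ln(0.02) = 2.042 s.

2.04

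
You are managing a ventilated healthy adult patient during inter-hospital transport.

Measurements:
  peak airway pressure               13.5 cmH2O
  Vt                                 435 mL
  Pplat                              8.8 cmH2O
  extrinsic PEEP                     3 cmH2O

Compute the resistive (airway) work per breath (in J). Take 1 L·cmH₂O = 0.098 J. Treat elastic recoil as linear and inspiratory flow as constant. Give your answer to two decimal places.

With constant inspiratory flow the resistive pressure is constant at PIP − Pplat = 13.5 − 8.8 = 4.7 cmH2O, so resistive work = 4.7 × 0.435 = 2.045 L·cmH2O.
× 0.098 J/(L·cmH2O) → 0.2004 J.

0.20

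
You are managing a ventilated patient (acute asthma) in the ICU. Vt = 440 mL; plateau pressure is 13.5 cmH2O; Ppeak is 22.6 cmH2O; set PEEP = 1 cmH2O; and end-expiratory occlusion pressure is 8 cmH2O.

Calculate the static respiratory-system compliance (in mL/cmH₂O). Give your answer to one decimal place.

80.0

End-expiratory occlusion gives total PEEP = 8 cmH2O (intrinsic PEEP = 8 − 1 = 7). Use total PEEP for the elastic gradient.
Cstat = Vt / (Pplat − PEEPtotal) = 440 / (13.5 − 8) = 440 / 5.5 = 80.0 mL/cmH2O.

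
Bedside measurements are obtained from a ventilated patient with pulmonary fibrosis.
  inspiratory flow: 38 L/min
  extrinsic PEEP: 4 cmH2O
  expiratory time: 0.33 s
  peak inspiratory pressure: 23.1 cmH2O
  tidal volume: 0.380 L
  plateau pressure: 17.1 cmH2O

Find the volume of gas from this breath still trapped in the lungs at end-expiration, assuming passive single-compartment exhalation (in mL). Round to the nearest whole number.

114

Flow: 38 L/min ÷ 60 = 0.6333 L/s.
R = (PIP − Pplat)/V̇ = (23.1 − 17.1) / 0.6333 = 6.0/0.6333 = 9.474 cmH2O·s/L.
C = Vt/(Pplat − PEEP) = 380.0 / (17.1 − 4) = 380.0/13.1 = 29.008 mL/cmH2O.
τ = R × C = 9.474 × 0.02901 L/cmH2O = 0.2748 s.
Fraction remaining = e^(−Te/τ) = e^(−0.33/0.2748) = 0.3009.
Trapped volume = 380.0 × 0.3009 = 114.34 mL.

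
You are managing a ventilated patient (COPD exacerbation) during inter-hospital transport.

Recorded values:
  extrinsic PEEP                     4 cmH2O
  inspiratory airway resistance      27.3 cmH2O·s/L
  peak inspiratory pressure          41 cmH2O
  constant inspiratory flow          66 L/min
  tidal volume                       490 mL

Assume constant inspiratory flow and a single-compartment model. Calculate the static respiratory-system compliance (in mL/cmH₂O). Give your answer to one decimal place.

Flow: 66 L/min ÷ 60 = 1.1 L/s.
Equation of motion (constant flow): PIP = Vt/C + R·V̇ + PEEP.
Vt/C = PIP − R·V̇ − PEEP = 41 − 27.3×1.1 − 4 = 41 − 30.03 − 4 = 6.97 cmH2O.
C = Vt / 6.97 = 490 / 6.97 = 70.301 mL/cmH2O.

70.3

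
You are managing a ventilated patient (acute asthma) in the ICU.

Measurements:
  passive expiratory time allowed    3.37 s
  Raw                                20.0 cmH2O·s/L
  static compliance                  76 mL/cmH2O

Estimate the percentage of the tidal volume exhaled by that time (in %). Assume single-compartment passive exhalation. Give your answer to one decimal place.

89.1

τ = R × C = 20.0 × 76 mL/cmH2O = 20.0 × 0.076 L/cmH2O = 1.52 s.
Passive exhalation: V(t)/V₀ = e^(−t/τ) = e^(−3.37/1.52) = 0.1089.
Fraction exhaled = 1 − 0.1089 = 0.8911 → 89.11%.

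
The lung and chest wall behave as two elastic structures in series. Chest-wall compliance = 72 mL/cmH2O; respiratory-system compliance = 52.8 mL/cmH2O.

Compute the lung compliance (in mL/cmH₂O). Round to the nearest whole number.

198

1/CL = 1/Crs − 1/Ccw.
1/CL = 1/52.8 − 1/72 = 0.005051.
CL = 197.98 mL/cmH2O.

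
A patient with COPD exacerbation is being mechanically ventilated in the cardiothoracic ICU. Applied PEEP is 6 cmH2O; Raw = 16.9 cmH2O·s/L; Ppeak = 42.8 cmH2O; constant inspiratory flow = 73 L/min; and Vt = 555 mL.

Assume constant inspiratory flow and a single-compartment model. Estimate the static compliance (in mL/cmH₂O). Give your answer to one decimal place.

Flow: 73 L/min ÷ 60 = 1.2167 L/s.
Equation of motion (constant flow): PIP = Vt/C + R·V̇ + PEEP.
Vt/C = PIP − R·V̇ − PEEP = 42.8 − 16.9×1.2167 − 6 = 42.8 − 20.562 − 6 = 16.238 cmH2O.
C = Vt / 16.238 = 555 / 16.238 = 34.179 mL/cmH2O.

34.2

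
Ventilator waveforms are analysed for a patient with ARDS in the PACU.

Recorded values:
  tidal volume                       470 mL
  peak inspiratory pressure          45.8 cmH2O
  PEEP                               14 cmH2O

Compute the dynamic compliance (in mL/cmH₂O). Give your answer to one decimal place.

14.8

Dynamic compliance = Vt / (PIP − PEEP) = 470 / (45.8 − 14) = 470 / 31.8 = 14.78 mL/cmH2O.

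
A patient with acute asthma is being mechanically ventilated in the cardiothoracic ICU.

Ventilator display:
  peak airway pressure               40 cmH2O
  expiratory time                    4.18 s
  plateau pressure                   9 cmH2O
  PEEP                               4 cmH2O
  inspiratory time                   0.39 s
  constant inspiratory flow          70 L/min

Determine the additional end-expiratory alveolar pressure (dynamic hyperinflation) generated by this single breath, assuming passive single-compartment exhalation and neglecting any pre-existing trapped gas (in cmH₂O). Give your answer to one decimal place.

Flow: 70 L/min ÷ 60 = 1.1667 L/s.
Vt = flow × Ti = 1.1667 L/s × 0.39 s × 1000 mL/L = 455.01 mL.
R = (PIP − Pplat)/V̇ = (40 − 9) / 1.1667 = 31.0/1.1667 = 26.571 cmH2O·s/L.
C = Vt/(Pplat − PEEP) = 455.01 / (9 − 4) = 455.01/5.0 = 91.002 mL/cmH2O.
τ = R × C = 26.571 × 0.091 L/cmH2O = 2.418 s.
Fraction remaining = e^(−Te/τ) = e^(−4.18/2.418) = 0.1775; trapped volume = 455.01 × 0.1775 = 80.764 mL.
Additional alveolar pressure from trapping ≈ V_trapped / C = 80.764 / 91.002 = 0.8875 cmH2O.

0.9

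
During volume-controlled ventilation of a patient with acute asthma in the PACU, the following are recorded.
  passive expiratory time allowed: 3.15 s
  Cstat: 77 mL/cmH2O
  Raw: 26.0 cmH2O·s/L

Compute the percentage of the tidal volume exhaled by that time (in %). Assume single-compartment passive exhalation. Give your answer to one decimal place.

τ = R × C = 26.0 × 77 mL/cmH2O = 26.0 × 0.077 L/cmH2O = 2.002 s.
Passive exhalation: V(t)/V₀ = e^(−t/τ) = e^(−3.15/2.002) = 0.2073.
Fraction exhaled = 1 − 0.2073 = 0.7927 → 79.27%.

79.3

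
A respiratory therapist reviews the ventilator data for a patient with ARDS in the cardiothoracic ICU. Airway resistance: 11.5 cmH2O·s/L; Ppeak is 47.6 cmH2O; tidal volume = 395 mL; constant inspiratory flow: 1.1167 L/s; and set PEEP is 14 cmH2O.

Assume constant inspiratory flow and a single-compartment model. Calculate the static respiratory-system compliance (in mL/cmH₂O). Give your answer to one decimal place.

19.0

Equation of motion (constant flow): PIP = Vt/C + R·V̇ + PEEP.
Vt/C = PIP − R·V̇ − PEEP = 47.6 − 11.5×1.1167 − 14 = 47.6 − 12.842 − 14 = 20.758 cmH2O.
C = Vt / 20.758 = 395 / 20.758 = 19.029 mL/cmH2O.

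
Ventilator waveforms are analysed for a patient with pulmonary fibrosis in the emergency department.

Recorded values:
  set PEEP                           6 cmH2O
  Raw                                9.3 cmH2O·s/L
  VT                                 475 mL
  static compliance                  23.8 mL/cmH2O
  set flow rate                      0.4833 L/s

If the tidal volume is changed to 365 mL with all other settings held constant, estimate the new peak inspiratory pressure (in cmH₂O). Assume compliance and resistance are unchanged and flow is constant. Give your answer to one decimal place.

25.8

PIP = Vt/C + R·V̇ + PEEP (constant-flow equation of motion).
Only the elastic term changes: ΔPIP = ΔVt / C = (365 − 475) / 23.8 = -4.622 cmH2O.
Original PIP = 475/23.8 + 9.3×0.4833 + 6 = 30.453 cmH2O; new PIP = 30.453 + (-4.622) = 25.831 cmH2O.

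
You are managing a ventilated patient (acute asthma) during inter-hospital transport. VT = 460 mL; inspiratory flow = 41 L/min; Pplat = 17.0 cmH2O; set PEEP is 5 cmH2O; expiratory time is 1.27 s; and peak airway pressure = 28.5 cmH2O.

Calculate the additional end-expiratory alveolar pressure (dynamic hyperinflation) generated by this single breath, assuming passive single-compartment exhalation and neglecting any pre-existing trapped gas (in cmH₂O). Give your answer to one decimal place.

1.7

Flow: 41 L/min ÷ 60 = 0.6833 L/s.
R = (PIP − Pplat)/V̇ = (28.5 − 17.0) / 0.6833 = 11.5/0.6833 = 16.83 cmH2O·s/L.
C = Vt/(Pplat − PEEP) = 460.0 / (17.0 − 5) = 460.0/12.0 = 38.333 mL/cmH2O.
τ = R × C = 16.83 × 0.03833 L/cmH2O = 0.6451 s.
Fraction remaining = e^(−Te/τ) = e^(−1.27/0.6451) = 0.1396; trapped volume = 460.0 × 0.1396 = 64.216 mL.
Additional alveolar pressure from trapping ≈ V_trapped / C = 64.216 / 38.333 = 1.675 cmH2O.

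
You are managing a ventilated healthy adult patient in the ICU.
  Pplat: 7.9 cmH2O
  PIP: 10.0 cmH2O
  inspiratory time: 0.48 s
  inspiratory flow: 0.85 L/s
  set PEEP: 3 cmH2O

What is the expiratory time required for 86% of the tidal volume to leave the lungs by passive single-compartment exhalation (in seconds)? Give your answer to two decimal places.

Vt = flow × Ti = 0.85 L/s × 0.48 s × 1000 mL/L = 408.0 mL.
R = (PIP − Pplat)/V̇ = (10.0 − 7.9) / 0.85 = 2.1/0.85 = 2.471 cmH2O·s/L.
C = Vt/(Pplat − PEEP) = 408.0 / (7.9 − 3) = 408.0/4.9 = 83.265 mL/cmH2O.
τ = R × C = 2.471 × 0.08327 L/cmH2O = 0.2058 s.
t = −τ·ln(1 − 0.86) = −0.2058·ln(0.14) = 0.4046 s.

0.40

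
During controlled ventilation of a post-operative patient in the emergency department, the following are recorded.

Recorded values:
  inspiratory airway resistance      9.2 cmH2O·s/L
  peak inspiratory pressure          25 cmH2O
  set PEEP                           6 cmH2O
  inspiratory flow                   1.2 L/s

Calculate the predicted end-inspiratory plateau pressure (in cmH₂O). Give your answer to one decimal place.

Pplat = PIP − Raw × flow = 25 − 9.2 × 1.2 = 25 − 11.04 = 13.96 cmH2O.

14.0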